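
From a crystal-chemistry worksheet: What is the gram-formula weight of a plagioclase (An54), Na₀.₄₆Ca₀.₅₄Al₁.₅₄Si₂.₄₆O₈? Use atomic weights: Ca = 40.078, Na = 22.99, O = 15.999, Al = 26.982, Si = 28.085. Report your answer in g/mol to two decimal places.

270.85 g/mol

Na: 0.46 × 22.99 = 10.5754
Ca: 0.54 × 40.078 = 21.6421
Al: 1.54 × 26.982 = 41.5523
Si: 2.46 × 28.085 = 69.0891
O: 8 × 15.999 = 127.9920
Summing the contributions gives the formula mass.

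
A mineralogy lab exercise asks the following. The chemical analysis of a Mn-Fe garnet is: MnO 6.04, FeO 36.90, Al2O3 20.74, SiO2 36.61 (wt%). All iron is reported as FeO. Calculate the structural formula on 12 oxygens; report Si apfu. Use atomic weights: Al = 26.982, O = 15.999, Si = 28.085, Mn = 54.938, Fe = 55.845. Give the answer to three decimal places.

MnO (M=70.937): mol = 0.08515; Mn = 0.08515, O = 0.08515.
FeO (M=71.844): mol = 0.51361; Fe = 0.51361, O = 0.51361.
Al2O3 (M=101.961): mol = 0.20341; Al = 0.40682, O = 0.61023.
SiO2 (M=60.083): mol = 0.60932; Si = 0.60932, O = 1.21864.
ΣO = 2.42763; factor = 12/ΣO = 4.94309.
Si apfu = 0.60932 × 4.94309 = 3.012.

3.012 Si apfu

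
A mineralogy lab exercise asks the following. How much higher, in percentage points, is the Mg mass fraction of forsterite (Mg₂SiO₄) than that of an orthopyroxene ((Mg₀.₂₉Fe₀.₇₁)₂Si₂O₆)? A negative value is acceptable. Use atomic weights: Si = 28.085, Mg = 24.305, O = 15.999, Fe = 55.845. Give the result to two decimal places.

28.81 percentage points

M(Mg₂SiO₄) = 140.691 g/mol, so wt% Mg = 48.610/140.691 × 100 = 34.55%.
M((Mg₀.₂₉Fe₀.₇₁)₂Si₂O₆) = 245.561 g/mol, so wt% Mg = 14.097/245.561 × 100 = 5.74%.
34.55 − 5.74 = 28.81 pp.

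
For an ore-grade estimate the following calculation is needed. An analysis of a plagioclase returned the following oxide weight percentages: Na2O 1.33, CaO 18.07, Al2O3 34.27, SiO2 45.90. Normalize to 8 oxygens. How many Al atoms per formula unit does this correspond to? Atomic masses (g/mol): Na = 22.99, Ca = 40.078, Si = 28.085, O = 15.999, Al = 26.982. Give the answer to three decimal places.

1.867 Al apfu

Na2O (M=61.979): mol = 0.02146; Na = 0.04292, O = 0.02146.
CaO (M=56.077): mol = 0.32224; Ca = 0.32224, O = 0.32224.
Al2O3 (M=101.961): mol = 0.33611; Al = 0.67222, O = 1.00833.
SiO2 (M=60.083): mol = 0.76394; Si = 0.76394, O = 1.52788.
ΣO = 2.87991; factor = 8/ΣO = 2.77786.
Al apfu = 0.67222 × 2.77786 = 1.867.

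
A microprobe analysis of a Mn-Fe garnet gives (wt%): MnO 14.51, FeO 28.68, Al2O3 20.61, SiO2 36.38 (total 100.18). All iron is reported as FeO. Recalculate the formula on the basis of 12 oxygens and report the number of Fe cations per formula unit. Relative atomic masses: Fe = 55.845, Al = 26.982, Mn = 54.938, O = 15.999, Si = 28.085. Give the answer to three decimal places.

1.979 Fe apfu

MnO (M=70.937): mol = 0.20455; Mn = 0.20455, O = 0.20455.
FeO (M=71.844): mol = 0.39920; Fe = 0.39920, O = 0.39920.
Al2O3 (M=101.961): mol = 0.20214; Al = 0.40428, O = 0.60642.
SiO2 (M=60.083): mol = 0.60550; Si = 0.60550, O = 1.21100.
ΣO = 2.42117; factor = 12/ΣO = 4.95628.
Fe apfu = 0.39920 × 4.95628 = 1.979.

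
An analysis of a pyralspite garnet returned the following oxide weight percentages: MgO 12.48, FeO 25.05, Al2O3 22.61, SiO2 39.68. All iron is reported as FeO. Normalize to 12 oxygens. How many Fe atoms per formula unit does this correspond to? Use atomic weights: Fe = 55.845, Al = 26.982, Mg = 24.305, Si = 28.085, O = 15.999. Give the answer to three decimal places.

MgO (M=40.304): mol = 0.30965; Mg = 0.30965, O = 0.30965.
FeO (M=71.844): mol = 0.34867; Fe = 0.34867, O = 0.34867.
Al2O3 (M=101.961): mol = 0.22175; Al = 0.44350, O = 0.66525.
SiO2 (M=60.083): mol = 0.66042; Si = 0.66042, O = 1.32084.
ΣO = 2.64441; factor = 12/ΣO = 4.53787.
Fe apfu = 0.34867 × 4.53787 = 1.582.

1.582 Fe apfu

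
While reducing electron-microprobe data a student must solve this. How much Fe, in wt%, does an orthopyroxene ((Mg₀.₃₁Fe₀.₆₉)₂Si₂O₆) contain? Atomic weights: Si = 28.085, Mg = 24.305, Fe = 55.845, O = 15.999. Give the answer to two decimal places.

Molar mass of (Mg₀.₃₁Fe₀.₆₉)₂Si₂O₆: 0.62×24.305 + 1.38×55.845 + 2×28.085 + 6×15.999 = 244.299 g/mol.
Mass of Fe per formula unit: 1.38 × 55.845 = 77.066 g.
Weight fraction Fe = 77.066 / 244.299 = 0.3155.

31.55 wt%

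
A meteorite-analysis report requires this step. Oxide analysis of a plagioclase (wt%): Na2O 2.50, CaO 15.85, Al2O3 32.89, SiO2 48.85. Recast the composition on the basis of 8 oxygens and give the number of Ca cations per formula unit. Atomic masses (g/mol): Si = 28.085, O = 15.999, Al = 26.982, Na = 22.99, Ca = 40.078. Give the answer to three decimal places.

0.775 Ca apfu

Na2O (M=61.979): mol = 0.04034; Na = 0.08068, O = 0.04034.
CaO (M=56.077): mol = 0.28265; Ca = 0.28265, O = 0.28265.
Al2O3 (M=101.961): mol = 0.32257; Al = 0.64514, O = 0.96771.
SiO2 (M=60.083): mol = 0.81304; Si = 0.81304, O = 1.62608.
ΣO = 2.91678; factor = 8/ΣO = 2.74275.
Ca apfu = 0.28265 × 2.74275 = 0.775.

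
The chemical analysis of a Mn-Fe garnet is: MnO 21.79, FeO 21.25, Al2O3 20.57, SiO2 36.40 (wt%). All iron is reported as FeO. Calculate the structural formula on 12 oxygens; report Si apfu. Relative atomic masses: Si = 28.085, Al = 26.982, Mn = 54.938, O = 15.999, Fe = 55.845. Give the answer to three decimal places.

3.004 Si apfu

MnO: 21.79/70.937 = 0.30717 mol → 0.30717 mol Mn, 0.30717 mol O.
FeO: 21.25/71.844 = 0.29578 mol → 0.29578 mol Fe, 0.29578 mol O.
Al2O3: 20.57/101.961 = 0.20174 mol → 0.40348 mol Al, 0.60522 mol O.
SiO2: 36.40/60.083 = 0.60583 mol → 0.60583 mol Si, 1.21166 mol O.
Total oxygen = 2.41983 mol. Normalization factor = 12/2.41983 = 4.95903.
Si per 12 O = 0.60583 × 4.95903 = 3.004.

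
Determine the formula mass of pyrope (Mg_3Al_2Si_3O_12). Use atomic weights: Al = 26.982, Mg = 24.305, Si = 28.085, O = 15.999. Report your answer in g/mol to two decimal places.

403.12 g/mol

The formula mass is the sum 3·24.305 + 2·26.982 + 3·28.085 + 12·15.999.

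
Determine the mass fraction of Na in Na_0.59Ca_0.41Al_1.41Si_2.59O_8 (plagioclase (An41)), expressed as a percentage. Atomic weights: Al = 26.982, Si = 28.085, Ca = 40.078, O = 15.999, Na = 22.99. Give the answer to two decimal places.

5.05 weight percent

Molar mass of Na_0.59Ca_0.41Al_1.41Si_2.59O_8: 0.59*22.99 + 0.41*40.078 + 1.41*26.982 + 2.59*28.085 + 8*15.999 = 268.773 g/mol.
Mass of Na per formula unit: 0.59 × 22.99 = 13.564 g.
Weight fraction Na = 13.564 / 268.773 = 0.0505.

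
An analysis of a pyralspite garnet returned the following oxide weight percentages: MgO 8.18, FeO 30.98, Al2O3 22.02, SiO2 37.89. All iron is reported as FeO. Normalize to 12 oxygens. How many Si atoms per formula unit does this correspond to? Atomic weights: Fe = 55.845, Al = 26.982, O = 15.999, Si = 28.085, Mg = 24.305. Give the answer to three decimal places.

2.975 Si apfu

MgO: 8.18/40.304 = 0.20296 mol → 0.20296 mol Mg, 0.20296 mol O.
FeO: 30.98/71.844 = 0.43121 mol → 0.43121 mol Fe, 0.43121 mol O.
Al2O3: 22.02/101.961 = 0.21596 mol → 0.43192 mol Al, 0.64788 mol O.
SiO2: 37.89/60.083 = 0.63063 mol → 0.63063 mol Si, 1.26126 mol O.
Total oxygen = 2.54331 mol. Normalization factor = 12/2.54331 = 4.71826.
Si per 12 O = 0.63063 × 4.71826 = 2.975.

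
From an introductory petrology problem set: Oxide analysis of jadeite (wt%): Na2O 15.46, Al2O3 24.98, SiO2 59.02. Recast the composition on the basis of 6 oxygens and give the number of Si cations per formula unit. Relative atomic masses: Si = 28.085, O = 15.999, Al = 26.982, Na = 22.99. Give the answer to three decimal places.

Na2O (M=61.979): mol = 0.24944; Na = 0.49888, O = 0.24944.
Al2O3 (M=101.961): mol = 0.24500; Al = 0.49000, O = 0.73500.
SiO2 (M=60.083): mol = 0.98231; Si = 0.98231, O = 1.96462.
ΣO = 2.94906; factor = 6/ΣO = 2.03455.
Si apfu = 0.98231 × 2.03455 = 1.999.

1.999 Si apfu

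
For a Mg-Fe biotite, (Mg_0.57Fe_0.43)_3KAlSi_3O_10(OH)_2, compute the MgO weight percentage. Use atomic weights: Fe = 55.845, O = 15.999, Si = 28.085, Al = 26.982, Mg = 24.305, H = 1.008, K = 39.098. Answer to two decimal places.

15.05 wt%

Molar mass of (Mg_0.57Fe_0.43)_3KAlSi_3O_10(OH)_2 = 1.71·24.305 + 1.29·55.845 + 1·39.098 + 1·26.982 + 3·28.085 + 12·15.999 + 2·1.008 = 457.941 g/mol.
Each formula unit contains 1.71 Mg, equivalent to 1.71/1 = 1.7100 mol MgO.
M(MgO) = 1×24.305 + 1×15.999 = 40.304 g/mol.
Mass of MgO per formula unit = 1.7100 × 40.304 = 68.920 g.
MgO wt% = 68.920 / 457.941 × 100 = 15.05%.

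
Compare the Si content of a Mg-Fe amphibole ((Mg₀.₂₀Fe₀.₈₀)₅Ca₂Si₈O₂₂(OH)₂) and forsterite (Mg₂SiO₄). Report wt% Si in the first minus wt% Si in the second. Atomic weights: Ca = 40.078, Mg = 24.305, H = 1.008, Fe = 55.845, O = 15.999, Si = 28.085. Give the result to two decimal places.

First mineral: 224.680 g Si in 938.513 g formula = 23.94 wt% Si.
Second mineral: 28.085 g Si in 140.691 g formula = 19.96 wt% Si.
23.94% − 19.96% gives a difference of 3.98 percentage points.

3.98 percentage points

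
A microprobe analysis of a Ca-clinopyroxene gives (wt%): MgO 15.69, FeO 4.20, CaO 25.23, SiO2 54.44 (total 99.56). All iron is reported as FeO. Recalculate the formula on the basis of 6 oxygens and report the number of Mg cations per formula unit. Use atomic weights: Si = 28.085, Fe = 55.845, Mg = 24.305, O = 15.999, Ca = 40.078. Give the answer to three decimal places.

MgO (M=40.304): mol = 0.38929; Mg = 0.38929, O = 0.38929.
FeO (M=71.844): mol = 0.05846; Fe = 0.05846, O = 0.05846.
CaO (M=56.077): mol = 0.44992; Ca = 0.44992, O = 0.44992.
SiO2 (M=60.083): mol = 0.90608; Si = 0.90608, O = 1.81216.
ΣO = 2.70983; factor = 6/ΣO = 2.21416.
Mg apfu = 0.38929 × 2.21416 = 0.862.

0.862 Mg apfu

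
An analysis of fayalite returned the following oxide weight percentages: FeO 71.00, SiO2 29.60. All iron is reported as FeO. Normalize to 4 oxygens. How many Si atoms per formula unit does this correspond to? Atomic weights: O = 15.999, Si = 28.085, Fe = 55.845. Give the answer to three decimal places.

71.00 wt% FeO ÷ 71.844 g/mol = 0.98825 mol, giving 0.98825 Fe and 0.98825 O.
29.60 wt% SiO2 ÷ 60.083 g/mol = 0.49265 mol, giving 0.49265 Si and 0.98530 O.
Oxygen sums to 1.97355; scaling by 4/1.97355 = 2.02680 puts the formula on 4 O.
Si: 0.49265 × 2.02680 = 0.999 atoms per formula unit.

0.999 Si apfu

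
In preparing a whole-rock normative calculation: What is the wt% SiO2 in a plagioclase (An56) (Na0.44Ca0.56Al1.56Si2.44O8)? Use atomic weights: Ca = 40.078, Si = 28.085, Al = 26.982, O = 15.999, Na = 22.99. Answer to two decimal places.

Molar mass of Na0.44Ca0.56Al1.56Si2.44O8 = 0.44×22.99 + 0.56×40.078 + 1.56×26.982 + 2.44×28.085 + 8×15.999 = 271.171 g/mol.
Each formula unit contains 2.44 Si, equivalent to 2.44/1 = 2.4400 mol SiO2.
M(SiO2) = 1×28.085 + 2×15.999 = 60.083 g/mol.
Mass of SiO2 per formula unit = 2.4400 × 60.083 = 146.603 g.
SiO2 wt% = 146.603 / 271.171 × 100 = 54.06%.

54.06 wt%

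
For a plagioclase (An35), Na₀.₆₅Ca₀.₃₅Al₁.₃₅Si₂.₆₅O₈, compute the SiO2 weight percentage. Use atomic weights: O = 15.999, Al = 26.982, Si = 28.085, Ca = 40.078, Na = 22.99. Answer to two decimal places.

Formula mass = 267.814 g/mol.
2.65 Si → 2.6500 mol SiO2 per formula unit; M(SiO2) = 60.083, so SiO2 mass = 159.220 g.
159.220/267.814 × 100 = 59.45 wt%.

59.45 wt%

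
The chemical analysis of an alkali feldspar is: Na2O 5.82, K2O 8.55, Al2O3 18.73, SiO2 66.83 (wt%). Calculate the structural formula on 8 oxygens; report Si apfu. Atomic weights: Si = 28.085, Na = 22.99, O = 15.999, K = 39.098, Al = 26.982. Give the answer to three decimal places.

3.006 Si apfu

Na2O (M=61.979): mol = 0.09390; Na = 0.18780, O = 0.09390.
K2O (M=94.195): mol = 0.09077; K = 0.18154, O = 0.09077.
Al2O3 (M=101.961): mol = 0.18370; Al = 0.36740, O = 0.55110.
SiO2 (M=60.083): mol = 1.11229; Si = 1.11229, O = 2.22458.
ΣO = 2.96035; factor = 8/ΣO = 2.70238.
Si apfu = 1.11229 × 2.70238 = 3.006.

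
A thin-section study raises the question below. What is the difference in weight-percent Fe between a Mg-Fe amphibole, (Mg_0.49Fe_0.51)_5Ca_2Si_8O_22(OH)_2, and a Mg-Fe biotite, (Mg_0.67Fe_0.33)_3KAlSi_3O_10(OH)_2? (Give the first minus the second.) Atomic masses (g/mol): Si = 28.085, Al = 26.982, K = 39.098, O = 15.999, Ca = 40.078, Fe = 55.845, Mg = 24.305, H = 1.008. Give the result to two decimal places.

3.62 percentage points

Fe in (Mg_0.49Fe_0.51)_5Ca_2Si_8O_22(OH)_2: molar mass 892.780 g/mol; 2.55×55.845 = 142.405 g → 15.95 wt%.
Fe in (Mg_0.67Fe_0.33)_3KAlSi_3O_10(OH)_2: molar mass 448.479 g/mol; 0.99×55.845 = 55.287 g → 12.33 wt%.
Difference = 15.95 − 12.33 = 3.62 percentage points.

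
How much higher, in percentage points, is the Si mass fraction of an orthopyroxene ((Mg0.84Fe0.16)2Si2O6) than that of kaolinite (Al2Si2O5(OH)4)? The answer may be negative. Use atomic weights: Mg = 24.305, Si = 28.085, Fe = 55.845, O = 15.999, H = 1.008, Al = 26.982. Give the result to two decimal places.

4.88 percentage points

First mineral: 56.170 g Si in 210.867 g formula = 26.64 wt% Si.
Second mineral: 56.170 g Si in 258.157 g formula = 21.76 wt% Si.
26.64% − 21.76% gives a difference of 4.88 percentage points.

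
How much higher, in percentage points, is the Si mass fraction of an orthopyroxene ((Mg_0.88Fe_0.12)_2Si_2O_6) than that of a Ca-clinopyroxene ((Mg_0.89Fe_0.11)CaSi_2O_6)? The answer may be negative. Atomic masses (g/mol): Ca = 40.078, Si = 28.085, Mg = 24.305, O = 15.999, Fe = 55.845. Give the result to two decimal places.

Si in (Mg_0.88Fe_0.12)_2Si_2O_6: molar mass 208.344 g/mol; 2×28.085 = 56.170 g → 26.96 wt%.
Si in (Mg_0.89Fe_0.11)CaSi_2O_6: molar mass 220.016 g/mol; 2×28.085 = 56.170 g → 25.53 wt%.
Difference = 26.96 − 25.53 = 1.43 percentage points.

1.43 percentage points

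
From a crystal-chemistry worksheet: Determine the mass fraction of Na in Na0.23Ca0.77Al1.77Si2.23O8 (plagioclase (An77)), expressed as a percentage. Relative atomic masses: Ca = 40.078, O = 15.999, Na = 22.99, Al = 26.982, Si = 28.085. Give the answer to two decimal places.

Molar mass of Na0.23Ca0.77Al1.77Si2.23O8: 0.23×22.99 + 0.77×40.078 + 1.77×26.982 + 2.23×28.085 + 8×15.999 = 274.527 g/mol.
Mass of Na per formula unit: 0.23 × 22.99 = 5.288 g.
Weight fraction Na = 5.288 / 274.527 = 0.0193.

1.93 wt%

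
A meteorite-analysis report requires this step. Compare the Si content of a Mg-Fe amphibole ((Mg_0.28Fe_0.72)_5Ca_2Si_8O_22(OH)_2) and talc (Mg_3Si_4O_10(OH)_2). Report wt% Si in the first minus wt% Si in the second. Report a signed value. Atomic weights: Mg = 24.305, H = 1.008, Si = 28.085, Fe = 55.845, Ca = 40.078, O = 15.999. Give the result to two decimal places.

M((Mg_0.28Fe_0.72)_5Ca_2Si_8O_22(OH)_2) = 925.897 g/mol, so wt% Si = 224.680/925.897 × 100 = 24.27%.
M(Mg_3Si_4O_10(OH)_2) = 379.259 g/mol, so wt% Si = 112.340/379.259 × 100 = 29.62%.
24.27 − 29.62 = -5.35 pp.

-5.35 percentage points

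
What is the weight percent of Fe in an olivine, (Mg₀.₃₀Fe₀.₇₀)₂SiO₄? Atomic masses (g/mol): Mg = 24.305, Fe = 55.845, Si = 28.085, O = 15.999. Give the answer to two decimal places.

Formula mass = 0.60×24.305 + 1.40×55.845 + 1×28.085 + 4×15.999 = 184.847 g/mol, of which 78.183 g is Fe.
So Fe makes up 78.183/184.847 = 0.4230 of the mass, i.e. 42.30%.

42.30 wt%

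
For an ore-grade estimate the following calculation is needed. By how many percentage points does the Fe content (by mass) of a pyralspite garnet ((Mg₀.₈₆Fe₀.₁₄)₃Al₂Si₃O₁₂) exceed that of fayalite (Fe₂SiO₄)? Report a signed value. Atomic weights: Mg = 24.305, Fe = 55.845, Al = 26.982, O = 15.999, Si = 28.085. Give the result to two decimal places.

Fe in (Mg₀.₈₆Fe₀.₁₄)₃Al₂Si₃O₁₂: molar mass 416.369 g/mol; 0.42×55.845 = 23.455 g → 5.63 wt%.
Fe in Fe₂SiO₄: molar mass 203.771 g/mol; 2×55.845 = 111.690 g → 54.81 wt%.
Difference = 5.63 − 54.81 = -49.18 percentage points.

-49.18 percentage points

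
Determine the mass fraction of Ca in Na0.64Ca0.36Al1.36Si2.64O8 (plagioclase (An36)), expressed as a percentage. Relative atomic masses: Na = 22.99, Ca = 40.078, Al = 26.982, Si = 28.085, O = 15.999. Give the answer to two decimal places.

M(Na0.64Ca0.36Al1.36Si2.64O8) = 267.974 g/mol.
Ca contributes 0.36 × 40.078 = 14.428 g per mole.
14.428/267.974 = 0.0538 → 5.38%.

5.38 wt%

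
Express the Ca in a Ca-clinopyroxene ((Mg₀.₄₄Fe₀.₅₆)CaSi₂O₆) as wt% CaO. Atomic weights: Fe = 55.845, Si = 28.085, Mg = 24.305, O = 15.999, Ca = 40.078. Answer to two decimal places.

23.94 wt%

Molar mass of (Mg₀.₄₄Fe₀.₅₆)CaSi₂O₆ = 0.44*24.305 + 0.56*55.845 + 1*40.078 + 2*28.085 + 6*15.999 = 234.209 g/mol.
Each formula unit contains 1 Ca, equivalent to 1/1 = 1.0000 mol CaO.
M(CaO) = 1×40.078 + 1×15.999 = 56.077 g/mol.
Mass of CaO per formula unit = 1.0000 × 56.077 = 56.077 g.
CaO wt% = 56.077 / 234.209 × 100 = 23.94%.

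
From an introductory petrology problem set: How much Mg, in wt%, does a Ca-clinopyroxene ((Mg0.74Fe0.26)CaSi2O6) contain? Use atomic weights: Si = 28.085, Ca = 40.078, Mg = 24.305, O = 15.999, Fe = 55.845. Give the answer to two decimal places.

8.00 wt%

Formula mass = 0.74×24.305 + 0.26×55.845 + 1×40.078 + 2×28.085 + 6×15.999 = 224.747 g/mol, of which 17.986 g is Mg.
So Mg makes up 17.986/224.747 = 0.0800 of the mass, i.e. 8.00%.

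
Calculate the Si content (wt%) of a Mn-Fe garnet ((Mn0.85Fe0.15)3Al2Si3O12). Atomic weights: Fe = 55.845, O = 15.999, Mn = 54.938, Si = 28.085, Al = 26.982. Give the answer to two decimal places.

Formula mass = 2.55·54.938 + 0.45·55.845 + 2·26.982 + 3·28.085 + 12·15.999 = 495.429 g/mol, of which 84.255 g is Si.
So Si makes up 84.255/495.429 = 0.1701 of the mass, i.e. 17.01%.

17.01 wt%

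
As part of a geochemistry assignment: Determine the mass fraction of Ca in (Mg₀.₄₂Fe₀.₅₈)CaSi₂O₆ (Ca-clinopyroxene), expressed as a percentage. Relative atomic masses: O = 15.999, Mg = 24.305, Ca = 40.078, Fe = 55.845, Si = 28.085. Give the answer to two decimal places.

Formula mass = 0.42·24.305 + 0.58·55.845 + 1·40.078 + 2·28.085 + 6·15.999 = 234.840 g/mol, of which 40.078 g is Ca.
So Ca makes up 40.078/234.840 = 0.1707 of the mass, i.e. 17.07%.

17.07 mass %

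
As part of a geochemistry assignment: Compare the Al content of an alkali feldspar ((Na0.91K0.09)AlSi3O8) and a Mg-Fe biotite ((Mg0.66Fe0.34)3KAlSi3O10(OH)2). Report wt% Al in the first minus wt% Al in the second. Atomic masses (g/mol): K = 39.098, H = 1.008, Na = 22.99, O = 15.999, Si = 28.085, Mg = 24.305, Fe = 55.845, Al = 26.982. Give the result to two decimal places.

M((Na0.91K0.09)AlSi3O8) = 263.669 g/mol, so wt% Al = 26.982/263.669 × 100 = 10.23%.
M((Mg0.66Fe0.34)3KAlSi3O10(OH)2) = 449.425 g/mol, so wt% Al = 26.982/449.425 × 100 = 6.00%.
10.23 − 6.00 = 4.23 pp.

4.23 percentage points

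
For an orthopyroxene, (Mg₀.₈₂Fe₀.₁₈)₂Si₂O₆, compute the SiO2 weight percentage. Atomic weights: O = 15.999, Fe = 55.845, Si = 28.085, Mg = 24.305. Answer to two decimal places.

56.65 wt%

Formula mass = 212.128 g/mol.
2 Si → 2.0000 mol SiO2 per formula unit; M(SiO2) = 60.083, so SiO2 mass = 120.166 g.
120.166/212.128 × 100 = 56.65 wt%.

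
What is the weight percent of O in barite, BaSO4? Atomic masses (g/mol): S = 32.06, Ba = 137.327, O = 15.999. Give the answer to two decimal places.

Molar mass of BaSO4: 1×137.327 + 1×32.06 + 4×15.999 = 233.383 g/mol.
Mass of O per formula unit: 4 × 15.999 = 63.996 g.
Weight fraction O = 63.996 / 233.383 = 0.2742.

27.42 mass %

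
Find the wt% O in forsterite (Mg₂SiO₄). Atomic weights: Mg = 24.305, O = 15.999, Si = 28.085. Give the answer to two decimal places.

M(Mg₂SiO₄) = 140.691 g/mol.
O contributes 4 × 15.999 = 63.996 g per mole.
63.996/140.691 = 0.4549 → 45.49%.

45.49 mass %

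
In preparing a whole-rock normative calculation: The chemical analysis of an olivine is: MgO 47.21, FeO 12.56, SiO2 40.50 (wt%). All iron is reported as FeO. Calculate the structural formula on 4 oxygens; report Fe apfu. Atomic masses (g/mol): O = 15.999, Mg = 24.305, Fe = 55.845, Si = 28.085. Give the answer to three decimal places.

0.260 Fe apfu

MgO (M=40.304): mol = 1.17135; Mg = 1.17135, O = 1.17135.
FeO (M=71.844): mol = 0.17482; Fe = 0.17482, O = 0.17482.
SiO2 (M=60.083): mol = 0.67407; Si = 0.67407, O = 1.34814.
ΣO = 2.69431; factor = 4/ΣO = 1.48461.
Fe apfu = 0.17482 × 1.48461 = 0.260.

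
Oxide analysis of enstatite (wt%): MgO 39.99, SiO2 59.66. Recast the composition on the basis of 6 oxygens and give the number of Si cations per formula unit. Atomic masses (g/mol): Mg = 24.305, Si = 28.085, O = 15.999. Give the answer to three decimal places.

2.001 Si apfu

MgO (M=40.304): mol = 0.99221; Mg = 0.99221, O = 0.99221.
SiO2 (M=60.083): mol = 0.99296; Si = 0.99296, O = 1.98592.
ΣO = 2.97813; factor = 6/ΣO = 2.01469.
Si apfu = 0.99296 × 2.01469 = 2.001.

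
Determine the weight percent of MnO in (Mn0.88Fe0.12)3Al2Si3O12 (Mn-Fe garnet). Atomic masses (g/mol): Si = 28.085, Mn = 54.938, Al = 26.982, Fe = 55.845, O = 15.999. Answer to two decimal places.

M((Mn0.88Fe0.12)3Al2Si3O12) = 495.348 g/mol; M(MnO) = 70.937 g/mol.
Moles MnO per formula unit = 2.64 Mn ÷ 1 = 2.6400.
MnO fraction = (2.6400 × 70.937) / 495.348 = 187.274/495.348 = 0.3781.

37.81 wt%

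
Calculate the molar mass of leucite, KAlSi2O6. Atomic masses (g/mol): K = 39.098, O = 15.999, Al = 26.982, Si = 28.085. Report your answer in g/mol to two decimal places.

The formula mass is the sum 1·39.098 + 1·26.982 + 2·28.085 + 6·15.999.

218.24 g/mol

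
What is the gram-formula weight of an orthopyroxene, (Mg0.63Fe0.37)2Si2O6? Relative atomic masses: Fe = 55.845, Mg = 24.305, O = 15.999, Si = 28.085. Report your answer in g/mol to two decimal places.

The formula mass is the sum 1.26·24.305 + 0.74·55.845 + 2·28.085 + 6·15.999.

224.11 g/mol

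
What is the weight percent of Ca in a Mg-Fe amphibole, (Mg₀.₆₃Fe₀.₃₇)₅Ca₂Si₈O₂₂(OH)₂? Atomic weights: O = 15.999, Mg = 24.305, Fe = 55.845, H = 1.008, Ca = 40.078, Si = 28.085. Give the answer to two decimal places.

9.21 mass %

M((Mg₀.₆₃Fe₀.₃₇)₅Ca₂Si₈O₂₂(OH)₂) = 870.702 g/mol.
Ca contributes 2 × 40.078 = 80.156 g per mole.
80.156/870.702 = 0.0921 → 9.21%.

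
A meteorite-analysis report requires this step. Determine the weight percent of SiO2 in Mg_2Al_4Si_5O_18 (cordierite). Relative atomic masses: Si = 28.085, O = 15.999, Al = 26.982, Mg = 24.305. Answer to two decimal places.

M(Mg_2Al_4Si_5O_18) = 584.945 g/mol; M(SiO2) = 60.083 g/mol.
Moles SiO2 per formula unit = 5 Si ÷ 1 = 5.0000.
SiO2 fraction = (5.0000 × 60.083) / 584.945 = 300.415/584.945 = 0.5136.

51.36 wt%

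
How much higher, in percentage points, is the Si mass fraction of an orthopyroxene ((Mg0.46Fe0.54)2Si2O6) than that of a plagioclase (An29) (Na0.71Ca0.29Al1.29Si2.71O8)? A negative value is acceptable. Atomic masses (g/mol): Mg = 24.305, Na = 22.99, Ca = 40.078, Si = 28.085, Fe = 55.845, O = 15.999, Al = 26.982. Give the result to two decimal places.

Si in (Mg0.46Fe0.54)2Si2O6: molar mass 234.837 g/mol; 2×28.085 = 56.170 g → 23.92 wt%.
Si in Na0.71Ca0.29Al1.29Si2.71O8: molar mass 266.855 g/mol; 2.71×28.085 = 76.110 g → 28.52 wt%.
Difference = 23.92 − 28.52 = -4.60 percentage points.

-4.60 percentage points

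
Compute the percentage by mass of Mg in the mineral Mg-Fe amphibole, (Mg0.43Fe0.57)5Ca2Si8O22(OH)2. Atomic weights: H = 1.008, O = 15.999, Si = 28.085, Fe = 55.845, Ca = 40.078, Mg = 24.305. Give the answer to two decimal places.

M((Mg0.43Fe0.57)5Ca2Si8O22(OH)2) = 902.242 g/mol.
Mg contributes 2.15 × 24.305 = 52.256 g per mole.
52.256/902.242 = 0.0579 → 5.79%.

5.79 wt%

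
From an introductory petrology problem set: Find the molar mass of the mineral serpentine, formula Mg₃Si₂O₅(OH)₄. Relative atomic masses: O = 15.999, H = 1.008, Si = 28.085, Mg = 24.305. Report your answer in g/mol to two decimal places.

277.11 g/mol

The formula mass is the sum 3*24.305 + 2*28.085 + 9*15.999 + 4*1.008.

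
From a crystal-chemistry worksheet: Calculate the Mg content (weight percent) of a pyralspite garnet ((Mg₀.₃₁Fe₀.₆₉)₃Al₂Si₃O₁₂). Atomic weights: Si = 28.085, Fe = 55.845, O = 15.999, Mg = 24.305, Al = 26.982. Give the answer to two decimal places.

M((Mg₀.₃₁Fe₀.₆₉)₃Al₂Si₃O₁₂) = 468.410 g/mol.
Mg contributes 0.93 × 24.305 = 22.604 g per mole.
22.604/468.410 = 0.0483 → 4.83%.

4.83 weight percent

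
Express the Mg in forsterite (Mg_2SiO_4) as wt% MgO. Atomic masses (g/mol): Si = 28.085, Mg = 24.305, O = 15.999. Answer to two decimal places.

57.29 wt%

Molar mass of Mg_2SiO_4 = 2·24.305 + 1·28.085 + 4·15.999 = 140.691 g/mol.
Each formula unit contains 2 Mg, equivalent to 2/1 = 2.0000 mol MgO.
M(MgO) = 1×24.305 + 1×15.999 = 40.304 g/mol.
Mass of MgO per formula unit = 2.0000 × 40.304 = 80.608 g.
MgO wt% = 80.608 / 140.691 × 100 = 57.29%.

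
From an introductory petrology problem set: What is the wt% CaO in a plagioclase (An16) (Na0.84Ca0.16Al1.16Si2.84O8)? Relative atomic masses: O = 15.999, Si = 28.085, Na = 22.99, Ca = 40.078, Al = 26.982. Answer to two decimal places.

3.39 wt%

Formula mass = 264.777 g/mol.
0.16 Ca → 0.1600 mol CaO per formula unit; M(CaO) = 56.077, so CaO mass = 8.972 g.
8.972/264.777 × 100 = 3.39 wt%.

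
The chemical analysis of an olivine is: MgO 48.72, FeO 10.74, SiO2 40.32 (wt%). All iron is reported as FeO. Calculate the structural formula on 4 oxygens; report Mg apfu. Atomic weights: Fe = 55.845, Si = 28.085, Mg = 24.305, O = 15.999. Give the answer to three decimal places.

1.791 Mg apfu

48.72 wt% MgO ÷ 40.304 g/mol = 1.20881 mol, giving 1.20881 Mg and 1.20881 O.
10.74 wt% FeO ÷ 71.844 g/mol = 0.14949 mol, giving 0.14949 Fe and 0.14949 O.
40.32 wt% SiO2 ÷ 60.083 g/mol = 0.67107 mol, giving 0.67107 Si and 1.34214 O.
Oxygen sums to 2.70044; scaling by 4/2.70044 = 1.48124 puts the formula on 4 O.
Mg: 1.20881 × 1.48124 = 1.791 atoms per formula unit.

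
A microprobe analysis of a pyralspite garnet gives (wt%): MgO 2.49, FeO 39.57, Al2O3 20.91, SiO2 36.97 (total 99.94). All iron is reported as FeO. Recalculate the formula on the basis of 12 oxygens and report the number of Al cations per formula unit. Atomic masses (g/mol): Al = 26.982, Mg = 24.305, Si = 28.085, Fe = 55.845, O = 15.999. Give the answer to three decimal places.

2.002 Al apfu

2.49 wt% MgO ÷ 40.304 g/mol = 0.06178 mol, giving 0.06178 Mg and 0.06178 O.
39.57 wt% FeO ÷ 71.844 g/mol = 0.55078 mol, giving 0.55078 Fe and 0.55078 O.
20.91 wt% Al2O3 ÷ 101.961 g/mol = 0.20508 mol, giving 0.41016 Al and 0.61524 O.
36.97 wt% SiO2 ÷ 60.083 g/mol = 0.61532 mol, giving 0.61532 Si and 1.23064 O.
Oxygen sums to 2.45844; scaling by 12/2.45844 = 4.88114 puts the formula on 12 O.
Al: 0.41016 × 4.88114 = 2.002 atoms per formula unit.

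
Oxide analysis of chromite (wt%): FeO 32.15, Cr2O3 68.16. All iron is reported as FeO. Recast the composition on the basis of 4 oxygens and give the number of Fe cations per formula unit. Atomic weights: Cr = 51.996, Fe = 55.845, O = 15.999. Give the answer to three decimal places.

FeO: 32.15/71.844 = 0.44750 mol → 0.44750 mol Fe, 0.44750 mol O.
Cr2O3: 68.16/151.989 = 0.44845 mol → 0.89690 mol Cr, 1.34535 mol O.
Total oxygen = 1.79285 mol. Normalization factor = 4/1.79285 = 2.23108.
Fe per 4 O = 0.44750 × 2.23108 = 0.998.

0.998 Fe apfu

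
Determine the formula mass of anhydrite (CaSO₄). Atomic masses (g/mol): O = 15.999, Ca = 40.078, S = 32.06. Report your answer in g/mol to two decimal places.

The formula mass is the sum 1·40.078 + 1·32.06 + 4·15.999.

136.13 g/mol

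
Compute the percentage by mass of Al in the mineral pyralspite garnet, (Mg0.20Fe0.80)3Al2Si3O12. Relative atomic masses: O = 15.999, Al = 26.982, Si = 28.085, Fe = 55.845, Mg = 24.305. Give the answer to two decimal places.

Molar mass of (Mg0.20Fe0.80)3Al2Si3O12: 0.60·24.305 + 2.40·55.845 + 2·26.982 + 3·28.085 + 12·15.999 = 478.818 g/mol.
Mass of Al per formula unit: 2 × 26.982 = 53.964 g.
Weight fraction Al = 53.964 / 478.818 = 0.1127.

11.27 weight percent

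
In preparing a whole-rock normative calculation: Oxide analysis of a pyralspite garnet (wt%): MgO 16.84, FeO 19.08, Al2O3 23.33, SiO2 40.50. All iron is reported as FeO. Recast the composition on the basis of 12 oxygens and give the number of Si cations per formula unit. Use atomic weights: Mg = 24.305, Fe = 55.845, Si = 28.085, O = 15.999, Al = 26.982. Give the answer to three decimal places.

MgO: 16.84/40.304 = 0.41782 mol → 0.41782 mol Mg, 0.41782 mol O.
FeO: 19.08/71.844 = 0.26558 mol → 0.26558 mol Fe, 0.26558 mol O.
Al2O3: 23.33/101.961 = 0.22881 mol → 0.45762 mol Al, 0.68643 mol O.
SiO2: 40.50/60.083 = 0.67407 mol → 0.67407 mol Si, 1.34814 mol O.
Total oxygen = 2.71797 mol. Normalization factor = 12/2.71797 = 4.41506.
Si per 12 O = 0.67407 × 4.41506 = 2.976.

2.976 Si apfu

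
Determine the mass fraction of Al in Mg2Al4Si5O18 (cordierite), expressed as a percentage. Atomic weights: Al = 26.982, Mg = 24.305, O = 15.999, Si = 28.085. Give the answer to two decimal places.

M(Mg2Al4Si5O18) = 584.945 g/mol.
Al contributes 4 × 26.982 = 107.928 g per mole.
107.928/584.945 = 0.1845 → 18.45%.

18.45 mass %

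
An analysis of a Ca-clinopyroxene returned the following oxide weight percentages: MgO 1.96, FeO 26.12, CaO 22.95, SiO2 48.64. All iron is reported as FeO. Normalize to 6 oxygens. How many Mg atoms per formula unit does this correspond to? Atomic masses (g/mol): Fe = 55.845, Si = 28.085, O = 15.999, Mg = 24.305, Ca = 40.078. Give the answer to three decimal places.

0.120 Mg apfu

MgO (M=40.304): mol = 0.04863; Mg = 0.04863, O = 0.04863.
FeO (M=71.844): mol = 0.36357; Fe = 0.36357, O = 0.36357.
CaO (M=56.077): mol = 0.40926; Ca = 0.40926, O = 0.40926.
SiO2 (M=60.083): mol = 0.80955; Si = 0.80955, O = 1.61910.
ΣO = 2.44056; factor = 6/ΣO = 2.45845.
Mg apfu = 0.04863 × 2.45845 = 0.120.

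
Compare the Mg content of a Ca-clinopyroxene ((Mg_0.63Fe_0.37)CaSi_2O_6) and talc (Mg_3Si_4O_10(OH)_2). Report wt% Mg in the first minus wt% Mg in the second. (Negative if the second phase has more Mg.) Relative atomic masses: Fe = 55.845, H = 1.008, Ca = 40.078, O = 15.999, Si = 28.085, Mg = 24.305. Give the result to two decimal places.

-12.52 percentage points

Mg in (Mg_0.63Fe_0.37)CaSi_2O_6: molar mass 228.217 g/mol; 0.63×24.305 = 15.312 g → 6.71 wt%.
Mg in Mg_3Si_4O_10(OH)_2: molar mass 379.259 g/mol; 3×24.305 = 72.915 g → 19.23 wt%.
Difference = 6.71 − 19.23 = -12.52 percentage points.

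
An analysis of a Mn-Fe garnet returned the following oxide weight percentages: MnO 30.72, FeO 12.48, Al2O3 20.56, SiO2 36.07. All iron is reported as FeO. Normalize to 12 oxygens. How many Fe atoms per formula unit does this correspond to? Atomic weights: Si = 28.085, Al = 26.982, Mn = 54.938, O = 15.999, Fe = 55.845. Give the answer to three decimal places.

0.864 Fe apfu

MnO (M=70.937): mol = 0.43306; Mn = 0.43306, O = 0.43306.
FeO (M=71.844): mol = 0.17371; Fe = 0.17371, O = 0.17371.
Al2O3 (M=101.961): mol = 0.20165; Al = 0.40330, O = 0.60495.
SiO2 (M=60.083): mol = 0.60034; Si = 0.60034, O = 1.20068.
ΣO = 2.41240; factor = 12/ΣO = 4.97430.
Fe apfu = 0.17371 × 4.97430 = 0.864.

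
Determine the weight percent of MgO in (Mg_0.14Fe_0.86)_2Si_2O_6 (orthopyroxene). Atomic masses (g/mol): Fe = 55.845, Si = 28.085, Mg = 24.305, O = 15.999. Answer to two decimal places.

Formula mass = 255.023 g/mol.
0.28 Mg → 0.2800 mol MgO per formula unit; M(MgO) = 40.304, so MgO mass = 11.285 g.
11.285/255.023 × 100 = 4.43 wt%.

4.43 wt%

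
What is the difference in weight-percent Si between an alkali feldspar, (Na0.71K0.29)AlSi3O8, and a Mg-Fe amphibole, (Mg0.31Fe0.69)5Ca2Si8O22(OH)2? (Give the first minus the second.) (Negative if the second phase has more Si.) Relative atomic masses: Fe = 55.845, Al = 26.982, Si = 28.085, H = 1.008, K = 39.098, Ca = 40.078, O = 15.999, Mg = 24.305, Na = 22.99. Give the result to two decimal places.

First mineral: 84.255 g Si in 266.890 g formula = 31.57 wt% Si.
Second mineral: 224.680 g Si in 921.166 g formula = 24.39 wt% Si.
31.57% − 24.39% gives a difference of 7.18 percentage points.

7.18 percentage points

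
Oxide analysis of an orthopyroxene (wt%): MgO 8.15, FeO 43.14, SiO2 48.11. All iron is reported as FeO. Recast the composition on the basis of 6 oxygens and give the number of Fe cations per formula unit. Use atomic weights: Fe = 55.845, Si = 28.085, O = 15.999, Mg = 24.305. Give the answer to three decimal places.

8.15 wt% MgO ÷ 40.304 g/mol = 0.20221 mol, giving 0.20221 Mg and 0.20221 O.
43.14 wt% FeO ÷ 71.844 g/mol = 0.60047 mol, giving 0.60047 Fe and 0.60047 O.
48.11 wt% SiO2 ÷ 60.083 g/mol = 0.80073 mol, giving 0.80073 Si and 1.60146 O.
Oxygen sums to 2.40414; scaling by 6/2.40414 = 2.49569 puts the formula on 6 O.
Fe: 0.60047 × 2.49569 = 1.499 atoms per formula unit.

1.499 Fe apfu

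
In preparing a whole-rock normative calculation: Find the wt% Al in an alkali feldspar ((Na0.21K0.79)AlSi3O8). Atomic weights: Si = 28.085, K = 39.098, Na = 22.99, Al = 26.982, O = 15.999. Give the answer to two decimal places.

Formula mass = 0.21×22.99 + 0.79×39.098 + 1×26.982 + 3×28.085 + 8×15.999 = 274.944 g/mol, of which 26.982 g is Al.
So Al makes up 26.982/274.944 = 0.0981 of the mass, i.e. 9.81%.

9.81 weight percent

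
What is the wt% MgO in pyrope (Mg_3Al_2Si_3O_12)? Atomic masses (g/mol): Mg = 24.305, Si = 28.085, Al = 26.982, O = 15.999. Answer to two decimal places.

Formula mass = 403.122 g/mol.
3 Mg → 3.0000 mol MgO per formula unit; M(MgO) = 40.304, so MgO mass = 120.912 g.
120.912/403.122 × 100 = 29.99 wt%.

29.99 wt%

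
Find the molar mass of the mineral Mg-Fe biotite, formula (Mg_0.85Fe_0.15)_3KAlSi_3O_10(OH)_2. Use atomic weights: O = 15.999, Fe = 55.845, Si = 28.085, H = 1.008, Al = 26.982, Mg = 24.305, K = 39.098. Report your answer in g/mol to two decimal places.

The formula mass is the sum 2.55×24.305 + 0.45×55.845 + 1×39.098 + 1×26.982 + 3×28.085 + 12×15.999 + 2×1.008.

431.45 g/mol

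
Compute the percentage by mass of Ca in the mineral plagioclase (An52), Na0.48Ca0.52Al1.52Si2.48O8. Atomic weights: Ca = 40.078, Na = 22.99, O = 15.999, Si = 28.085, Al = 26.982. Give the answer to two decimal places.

Molar mass of Na0.48Ca0.52Al1.52Si2.48O8: 0.48*22.99 + 0.52*40.078 + 1.52*26.982 + 2.48*28.085 + 8*15.999 = 270.531 g/mol.
Mass of Ca per formula unit: 0.52 × 40.078 = 20.841 g.
Weight fraction Ca = 20.841 / 270.531 = 0.0770.

7.70 wt%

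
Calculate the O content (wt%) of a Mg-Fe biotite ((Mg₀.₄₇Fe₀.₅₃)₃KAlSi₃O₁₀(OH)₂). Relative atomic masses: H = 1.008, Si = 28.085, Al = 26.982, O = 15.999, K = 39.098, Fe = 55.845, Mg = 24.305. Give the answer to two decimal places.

Formula mass = 1.41×24.305 + 1.59×55.845 + 1×39.098 + 1×26.982 + 3×28.085 + 12×15.999 + 2×1.008 = 467.403 g/mol, of which 191.988 g is O.
So O makes up 191.988/467.403 = 0.4108 of the mass, i.e. 41.08%.

41.08 wt%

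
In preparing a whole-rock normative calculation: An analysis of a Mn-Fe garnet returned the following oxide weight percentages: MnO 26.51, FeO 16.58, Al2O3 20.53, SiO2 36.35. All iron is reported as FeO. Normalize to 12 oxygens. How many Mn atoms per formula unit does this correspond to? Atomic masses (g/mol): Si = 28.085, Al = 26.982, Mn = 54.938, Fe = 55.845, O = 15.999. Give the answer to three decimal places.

26.51 wt% MnO ÷ 70.937 g/mol = 0.37371 mol, giving 0.37371 Mn and 0.37371 O.
16.58 wt% FeO ÷ 71.844 g/mol = 0.23078 mol, giving 0.23078 Fe and 0.23078 O.
20.53 wt% Al2O3 ÷ 101.961 g/mol = 0.20135 mol, giving 0.40270 Al and 0.60405 O.
36.35 wt% SiO2 ÷ 60.083 g/mol = 0.60500 mol, giving 0.60500 Si and 1.21000 O.
Oxygen sums to 2.41854; scaling by 12/2.41854 = 4.96167 puts the formula on 12 O.
Mn: 0.37371 × 4.96167 = 1.854 atoms per formula unit.

1.854 Mn apfu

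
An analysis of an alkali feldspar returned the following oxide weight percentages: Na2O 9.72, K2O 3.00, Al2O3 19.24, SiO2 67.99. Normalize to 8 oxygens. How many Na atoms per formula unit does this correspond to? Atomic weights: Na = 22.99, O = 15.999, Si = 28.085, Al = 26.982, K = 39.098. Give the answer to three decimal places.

Na2O: 9.72/61.979 = 0.15683 mol → 0.31366 mol Na, 0.15683 mol O.
K2O: 3.00/94.195 = 0.03185 mol → 0.06370 mol K, 0.03185 mol O.
Al2O3: 19.24/101.961 = 0.18870 mol → 0.37740 mol Al, 0.56610 mol O.
SiO2: 67.99/60.083 = 1.13160 mol → 1.13160 mol Si, 2.26320 mol O.
Total oxygen = 3.01798 mol. Normalization factor = 8/3.01798 = 2.65078.
Na per 8 O = 0.31366 × 2.65078 = 0.831.

0.831 Na apfu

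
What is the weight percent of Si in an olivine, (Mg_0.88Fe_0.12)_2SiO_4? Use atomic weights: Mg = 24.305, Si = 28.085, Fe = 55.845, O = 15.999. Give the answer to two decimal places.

18.94 weight percent

M((Mg_0.88Fe_0.12)_2SiO_4) = 148.261 g/mol.
Si contributes 1 × 28.085 = 28.085 g per mole.
28.085/148.261 = 0.1894 → 18.94%.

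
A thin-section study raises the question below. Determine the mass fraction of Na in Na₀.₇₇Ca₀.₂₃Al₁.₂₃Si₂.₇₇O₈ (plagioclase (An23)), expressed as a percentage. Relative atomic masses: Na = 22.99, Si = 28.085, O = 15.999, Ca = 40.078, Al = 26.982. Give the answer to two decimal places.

6.66 mass %

M(Na₀.₇₇Ca₀.₂₃Al₁.₂₃Si₂.₇₇O₈) = 265.896 g/mol.
Na contributes 0.77 × 22.99 = 17.702 g per mole.
17.702/265.896 = 0.0666 → 6.66%.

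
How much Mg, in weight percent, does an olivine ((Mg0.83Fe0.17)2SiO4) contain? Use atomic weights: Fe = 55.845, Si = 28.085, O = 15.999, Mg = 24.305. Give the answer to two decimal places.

26.65 weight percent

Formula mass = 1.66×24.305 + 0.34×55.845 + 1×28.085 + 4×15.999 = 151.415 g/mol, of which 40.346 g is Mg.
So Mg makes up 40.346/151.415 = 0.2665 of the mass, i.e. 26.65%.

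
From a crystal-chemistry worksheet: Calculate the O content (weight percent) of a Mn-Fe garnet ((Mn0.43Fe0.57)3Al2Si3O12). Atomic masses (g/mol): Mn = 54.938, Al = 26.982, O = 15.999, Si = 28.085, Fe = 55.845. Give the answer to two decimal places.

M((Mn0.43Fe0.57)3Al2Si3O12) = 496.572 g/mol.
O contributes 12 × 15.999 = 191.988 g per mole.
191.988/496.572 = 0.3866 → 38.66%.

38.66 weight percent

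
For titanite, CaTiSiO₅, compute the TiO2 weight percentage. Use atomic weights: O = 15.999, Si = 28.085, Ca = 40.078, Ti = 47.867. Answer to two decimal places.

Formula mass = 196.025 g/mol.
1 Ti → 1.0000 mol TiO2 per formula unit; M(TiO2) = 79.865, so TiO2 mass = 79.865 g.
79.865/196.025 × 100 = 40.74 wt%.

40.74 wt%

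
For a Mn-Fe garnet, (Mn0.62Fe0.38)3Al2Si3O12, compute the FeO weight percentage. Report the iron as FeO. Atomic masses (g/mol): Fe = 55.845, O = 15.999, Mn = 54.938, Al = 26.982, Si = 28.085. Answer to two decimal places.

M((Mn0.62Fe0.38)3Al2Si3O12) = 496.055 g/mol; M(FeO) = 71.844 g/mol.
Moles FeO per formula unit = 1.14 Fe ÷ 1 = 1.1400.
FeO fraction = (1.1400 × 71.844) / 496.055 = 81.902/496.055 = 0.1651.

16.51 wt%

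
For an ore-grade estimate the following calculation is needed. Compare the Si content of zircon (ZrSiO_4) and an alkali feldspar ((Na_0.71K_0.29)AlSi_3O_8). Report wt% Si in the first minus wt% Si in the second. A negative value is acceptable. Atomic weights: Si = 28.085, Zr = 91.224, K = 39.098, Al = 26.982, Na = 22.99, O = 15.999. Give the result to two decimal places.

Si in ZrSiO_4: molar mass 183.305 g/mol; 1×28.085 = 28.085 g → 15.32 wt%.
Si in (Na_0.71K_0.29)AlSi_3O_8: molar mass 266.890 g/mol; 3×28.085 = 84.255 g → 31.57 wt%.
Difference = 15.32 − 31.57 = -16.25 percentage points.

-16.25 percentage points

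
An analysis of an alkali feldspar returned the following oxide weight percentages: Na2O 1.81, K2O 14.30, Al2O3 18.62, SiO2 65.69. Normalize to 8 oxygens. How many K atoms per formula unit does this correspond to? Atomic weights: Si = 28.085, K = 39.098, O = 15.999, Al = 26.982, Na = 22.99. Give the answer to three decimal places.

0.833 K apfu

Na2O: 1.81/61.979 = 0.02920 mol → 0.05840 mol Na, 0.02920 mol O.
K2O: 14.30/94.195 = 0.15181 mol → 0.30362 mol K, 0.15181 mol O.
Al2O3: 18.62/101.961 = 0.18262 mol → 0.36524 mol Al, 0.54786 mol O.
SiO2: 65.69/60.083 = 1.09332 mol → 1.09332 mol Si, 2.18664 mol O.
Total oxygen = 2.91551 mol. Normalization factor = 8/2.91551 = 2.74395.
K per 8 O = 0.30362 × 2.74395 = 0.833.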